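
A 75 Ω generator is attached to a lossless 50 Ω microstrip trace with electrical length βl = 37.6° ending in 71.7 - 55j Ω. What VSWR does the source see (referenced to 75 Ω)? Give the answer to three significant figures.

VSWR ≈ 3.38

tan(βl) = 0.77
Z_in = Z_0·(Z_L + jZ_0·tanβl)/(Z_0 + jZ_L·tanβl) = 24.7 − j23.7 Ω
Γ_s = (Z_in − Z_s)/(Z_in + Z_s) = (-50.3 − j23.7)/(99.7 − j23.7), |Γ_s| = 0.543
VSWR = (1 + |Γ_s|)/(1 − |Γ_s|)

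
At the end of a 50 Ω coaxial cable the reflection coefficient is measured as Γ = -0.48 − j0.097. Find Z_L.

Z_L = Z_0·(1 + Γ)/(1 − Γ) = 50·(0.52 − j0.097)/(1.48 + j0.097)

Z_L ≈ 17.3 − j4.41 Ω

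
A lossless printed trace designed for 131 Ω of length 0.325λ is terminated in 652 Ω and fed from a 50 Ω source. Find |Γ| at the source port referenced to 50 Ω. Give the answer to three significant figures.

|Γ| ≈ 0.63

βl = 2π × 0.325 = 117°
tan(βl) = -1.96
Z_in = Z_0·(Z_L + jZ_0·tanβl)/(Z_0 + jZ_L·tanβl) = 32.8 + j63.4 Ω
Γ_s = (Z_in − Z_s)/(Z_in + Z_s) = (-17.2 + j63.4)/(82.8 + j63.4), |Γ_s| = 0.63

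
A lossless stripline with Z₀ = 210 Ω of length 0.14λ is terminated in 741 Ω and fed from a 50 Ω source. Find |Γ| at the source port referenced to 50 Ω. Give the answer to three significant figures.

|Γ| ≈ 0.754

βl = 2π × 0.14 = 50.4°
tan(βl) = 1.21
Z_in = Z_0·(Z_L + jZ_0·tanβl)/(Z_0 + jZ_L·tanβl) = 95 − j151 Ω
Γ_s = (Z_in − Z_s)/(Z_in + Z_s) = (45 − j151)/(145 − j151), |Γ_s| = 0.754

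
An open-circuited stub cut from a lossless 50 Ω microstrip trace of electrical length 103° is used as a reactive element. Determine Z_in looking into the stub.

Z_in ≈ +j11.5 Ω

tan(βl) = -4.33
For an open-circuited stub, Z_in = −jZ_0·cot(βl) = −jZ_0/tan(βl)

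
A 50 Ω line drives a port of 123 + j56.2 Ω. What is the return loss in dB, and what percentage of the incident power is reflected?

RL ≈ 5.91 dB; 25.7% of incident power reflected

Γ = (73 + j56.2)/(173 + j56.2), |Γ| = 0.506
RL = −20·log₁₀(0.506) = 5.91 dB
P_refl/P_inc = |Γ|² = 0.257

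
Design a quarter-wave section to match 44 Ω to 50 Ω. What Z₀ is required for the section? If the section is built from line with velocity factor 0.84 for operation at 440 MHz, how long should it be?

Z_qwt ≈ 46.9 Ω; length ≈ 14.3 cm

Z_qwt = √(Z_0·R_L) = √(50 × 44) = √2200
λ = 0.84·c/f = 0.573 m, so l = λ/4 = 0.143 m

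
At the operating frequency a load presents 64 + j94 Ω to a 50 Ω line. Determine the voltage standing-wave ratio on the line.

VSWR ≈ 4.61

Γ = (Z_L − Z_0)/(Z_L + Z_0) = (14 + j94)/(114 + j94)
|Γ| = 95/148 = 0.643
VSWR = (1 + |Γ|)/(1 − |Γ|) = 1.64/0.357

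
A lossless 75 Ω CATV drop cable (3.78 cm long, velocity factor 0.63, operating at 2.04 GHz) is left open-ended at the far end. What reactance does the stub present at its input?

λ = v/f = 0.63·c / 2.04 GHz = 0.0926 m
βl = 2π·l/λ = 2π × 0.408 = 147°
tan(βl) = -0.652
For an open-ended stub, Z_in = −jZ_0·cot(βl) = −jZ_0/tan(βl)

X_in ≈ 115 Ω (inductive)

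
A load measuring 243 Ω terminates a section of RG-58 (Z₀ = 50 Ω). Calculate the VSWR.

VSWR ≈ 4.86

For a purely resistive load, VSWR = R_L/Z_0 or Z_0/R_L (whichever > 1) = 243/50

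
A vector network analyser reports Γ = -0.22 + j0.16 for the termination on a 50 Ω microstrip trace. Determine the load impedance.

Z_L = Z_0·(1 + Γ)/(1 − Γ) = 50·(0.78 + j0.16)/(1.22 − j0.16)

Z_L ≈ 30.6 + j10.6 Ω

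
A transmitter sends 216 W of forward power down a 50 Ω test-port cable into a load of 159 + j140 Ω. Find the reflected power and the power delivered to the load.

|Γ| = |(109 + j140)/(209 + j140)| = 0.705
|Γ|² = 0.497
P_refl = |Γ|²·P_inc = 107 W, P_del = (1 − |Γ|²)·P_inc = 109 W

P_reflected ≈ 107 W; P_delivered ≈ 109 W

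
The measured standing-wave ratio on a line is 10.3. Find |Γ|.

|Γ| ≈ 0.823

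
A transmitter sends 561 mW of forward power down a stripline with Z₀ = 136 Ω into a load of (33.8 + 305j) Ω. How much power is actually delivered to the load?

P_delivered ≈ 84.7 mW

|Γ| = |(-102.2 + j305)/(169.8 + j305)| = 0.921
|Γ|² = 0.849
P_refl = |Γ|²·P_inc = 476 mW, P_del = (1 − |Γ|²)·P_inc = 84.7 mW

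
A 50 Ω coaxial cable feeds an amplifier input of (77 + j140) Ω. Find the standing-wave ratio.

Γ = (Z_L − Z_0)/(Z_L + Z_0) = (27 + j140)/(127 + j140)
|Γ| = 143/189 = 0.754
VSWR = (1 + |Γ|)/(1 − |Γ|) = 1.75/0.246

VSWR ≈ 7.14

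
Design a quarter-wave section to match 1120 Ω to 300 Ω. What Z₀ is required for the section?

Z_qwt ≈ 580 Ω

Z_qwt = √(Z_0·R_L) = √(300 × 1120) = √336000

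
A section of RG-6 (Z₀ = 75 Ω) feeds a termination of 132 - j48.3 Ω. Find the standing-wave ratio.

VSWR ≈ 2.08

Γ = (Z_L − Z_0)/(Z_L + Z_0) = (57 − j48.3)/(207 − j48.3)
|Γ| = 74.7/213 = 0.351
VSWR = (1 + |Γ|)/(1 − |Γ|) = 1.35/0.649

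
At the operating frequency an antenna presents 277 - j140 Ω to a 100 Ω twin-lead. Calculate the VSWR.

Γ = (Z_L − Z_0)/(Z_L + Z_0) = (177 − j140)/(377 − j140)
|Γ| = 226/402 = 0.561
VSWR = (1 + |Γ|)/(1 − |Γ|) = 1.56/0.439

VSWR ≈ 3.56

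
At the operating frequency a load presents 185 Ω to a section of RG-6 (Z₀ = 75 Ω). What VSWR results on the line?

VSWR ≈ 2.47

Γ = (185 − 75)/(185 + 75) = 0.423
VSWR = (1 + 0.423)/(1 − 0.423)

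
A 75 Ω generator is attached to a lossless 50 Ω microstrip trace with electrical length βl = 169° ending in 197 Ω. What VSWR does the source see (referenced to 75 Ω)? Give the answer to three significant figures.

VSWR ≈ 2.76

tan(βl) = -0.194
Z_in = Z_0·(Z_L + jZ_0·tanβl)/(Z_0 + jZ_L·tanβl) = 129 + j89 Ω
Γ_s = (Z_in − Z_s)/(Z_in + Z_s) = (53.9 + j89)/(204 + j89), |Γ_s| = 0.468
VSWR = (1 + |Γ_s|)/(1 − |Γ_s|)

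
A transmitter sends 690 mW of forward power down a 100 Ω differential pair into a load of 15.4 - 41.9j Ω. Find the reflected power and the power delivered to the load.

|Γ| = |(-84.6 − j41.9)/(115.4 − j41.9)| = 0.769
|Γ|² = 0.591
P_refl = |Γ|²·P_inc = 408 mW, P_del = (1 − |Γ|²)·P_inc = 282 mW

P_reflected ≈ 408 mW; P_delivered ≈ 282 mW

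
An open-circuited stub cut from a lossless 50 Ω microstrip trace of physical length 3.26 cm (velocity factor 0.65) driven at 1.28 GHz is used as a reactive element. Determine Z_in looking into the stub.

λ = v/f = 0.65·c / 1.28 GHz = 0.152 m
βl = 2π·l/λ = 2π × 0.214 = 77°
tan(βl) = 4.34
For an open-circuited stub, Z_in = −jZ_0·cot(βl) = −jZ_0/tan(βl)

Z_in ≈ −j11.5 Ω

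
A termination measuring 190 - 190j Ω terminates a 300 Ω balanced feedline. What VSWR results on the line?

Γ = (Z_L − Z_0)/(Z_L + Z_0) = (-110 − j190)/(490 − j190)
|Γ| = 220/526 = 0.418
VSWR = (1 + |Γ|)/(1 − |Γ|) = 1.42/0.582

VSWR ≈ 2.43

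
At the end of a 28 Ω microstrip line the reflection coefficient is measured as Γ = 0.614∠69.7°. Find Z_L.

Z_L = Z_0·(1 + Γ)/(1 − Γ) = 28·(1.21 + j0.576)/(0.787 − j0.576)

Z_L ≈ 18.3 + j33.9 Ω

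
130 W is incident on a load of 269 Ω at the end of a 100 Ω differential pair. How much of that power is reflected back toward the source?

Γ = (269 − 100)/(269 + 100) = 0.458
|Γ|² = 0.21
P_refl = |Γ|²·P_inc = 27.3 W, P_del = (1 − |Γ|²)·P_inc = 103 W

P_reflected ≈ 27.3 W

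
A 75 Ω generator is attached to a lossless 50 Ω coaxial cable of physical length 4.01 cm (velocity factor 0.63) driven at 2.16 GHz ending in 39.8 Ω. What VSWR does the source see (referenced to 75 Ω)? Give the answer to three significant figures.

λ = v/f = 0.63·c / 2.16 GHz = 0.0875 m
βl = 2π·l/λ = 2π × 0.458 = 165°
tan(βl) = -0.268
Z_in = Z_0·(Z_L + jZ_0·tanβl)/(Z_0 + jZ_L·tanβl) = 40.8 − j4.7 Ω
Γ_s = (Z_in − Z_s)/(Z_in + Z_s) = (-34.2 − j4.7)/(116 − j4.7), |Γ_s| = 0.298
VSWR = (1 + |Γ_s|)/(1 − |Γ_s|)

VSWR ≈ 1.85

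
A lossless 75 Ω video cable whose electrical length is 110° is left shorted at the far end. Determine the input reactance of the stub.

X_in ≈ -206 Ω (capacitive)

tan(βl) = -2.75
For a shorted stub, Z_in = jZ_0·tan(βl)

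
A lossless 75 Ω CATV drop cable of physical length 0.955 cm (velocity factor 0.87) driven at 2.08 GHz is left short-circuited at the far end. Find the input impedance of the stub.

Z_in ≈ +j38.9 Ω

λ = v/f = 0.87·c / 2.08 GHz = 0.125 m
βl = 2π·l/λ = 2π × 0.0761 = 27.4°
tan(βl) = 0.518
For a short-circuited stub, Z_in = jZ_0·tan(βl)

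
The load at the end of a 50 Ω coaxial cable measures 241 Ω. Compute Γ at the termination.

Γ = (Z_L − Z_0)/(Z_L + Z_0) = (241 − 50)/(241 + 50) = 191/291

Γ = 0.656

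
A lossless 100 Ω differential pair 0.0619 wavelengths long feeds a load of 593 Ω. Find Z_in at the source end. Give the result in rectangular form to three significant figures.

βl = 2π × 0.0619 = 22.3°
tan(βl) = tan(22.3°) = 0.41
Z_in = Z_0·(Z_L + jZ_0·tanβl)/(Z_0 + jZ_L·tanβl)
     = 100·(593 + j41)/(100 + j243)

Z_in ≈ 100 − j203 Ω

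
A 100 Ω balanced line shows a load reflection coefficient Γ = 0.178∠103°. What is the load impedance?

Z_L = Z_0·(1 + Γ)/(1 − Γ) = 100·(0.96 + j0.173)/(1.04 − j0.173)

Z_L ≈ 87.1 + j31.2 Ω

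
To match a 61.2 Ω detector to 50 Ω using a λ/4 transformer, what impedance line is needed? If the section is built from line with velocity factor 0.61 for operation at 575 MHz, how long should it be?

Z_qwt = √(Z_0·R_L) = √(50 × 61.2) = √3060
λ = 0.61·c/f = 0.318 m, so l = λ/4 = 0.0796 m

Z_qwt ≈ 55.3 Ω; length ≈ 7.96 cm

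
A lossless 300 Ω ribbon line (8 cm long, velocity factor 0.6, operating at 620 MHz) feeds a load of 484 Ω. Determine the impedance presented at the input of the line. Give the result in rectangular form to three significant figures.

Z_in ≈ 189 + j29.6 Ω

λ = v/f = 0.6·c / 620 MHz = 0.29 m
βl = 2π·l/λ = 2π × 0.276 = 99.2°
tan(βl) = tan(99.2°) = -6.17
Z_in = Z_0·(Z_L + jZ_0·tanβl)/(Z_0 + jZ_L·tanβl)
     = 300·(484 − j1850)/(300 − j2990)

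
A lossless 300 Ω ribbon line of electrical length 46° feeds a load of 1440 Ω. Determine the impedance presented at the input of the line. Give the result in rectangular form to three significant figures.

Z_in ≈ 116 − j266 Ω

tan(βl) = tan(46°) = 1.04
Z_in = Z_0·(Z_L + jZ_0·tanβl)/(Z_0 + jZ_L·tanβl)
     = 300·(1440 + j311)/(300 + j1490)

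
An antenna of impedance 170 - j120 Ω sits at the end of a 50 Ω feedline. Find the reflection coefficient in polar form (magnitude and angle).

Γ ≈ 0.677 ∠ -16.4°

Γ = (Z_L − Z_0)/(Z_L + Z_0) = (120 − j120)/(220 − j120)
|Γ| = 170/251 = 0.677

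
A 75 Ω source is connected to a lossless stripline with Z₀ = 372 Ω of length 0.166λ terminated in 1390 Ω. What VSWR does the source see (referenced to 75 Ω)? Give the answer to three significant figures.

VSWR ≈ 6.1

βl = 2π × 0.166 = 59.8°
tan(βl) = 1.72
Z_in = Z_0·(Z_L + jZ_0·tanβl)/(Z_0 + jZ_L·tanβl) = 130 − j197 Ω
Γ_s = (Z_in − Z_s)/(Z_in + Z_s) = (55.2 − j197)/(205 − j197), |Γ_s| = 0.718
VSWR = (1 + |Γ_s|)/(1 − |Γ_s|)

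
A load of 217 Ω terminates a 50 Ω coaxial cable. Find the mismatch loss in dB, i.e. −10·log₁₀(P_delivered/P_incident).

Γ = (217 − 50)/(217 + 50) = 0.625
|Γ|² = 0.391, so P_del/P_inc = 1 − |Γ|² = 0.609
ML = −10·log₁₀(1 − |Γ|²)

mismatch loss ≈ 2.16 dB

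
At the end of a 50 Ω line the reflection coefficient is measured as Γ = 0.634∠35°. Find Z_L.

Z_L = Z_0·(1 + Γ)/(1 − Γ) = 50·(1.52 + j0.364)/(0.481 − j0.364)

Z_L ≈ 82.3 + j100 Ω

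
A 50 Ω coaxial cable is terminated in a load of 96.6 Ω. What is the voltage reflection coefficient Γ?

Γ = (Z_L − Z_0)/(Z_L + Z_0) = (96.6 − 50)/(96.6 + 50) = 46.6/146.6

Γ = 0.318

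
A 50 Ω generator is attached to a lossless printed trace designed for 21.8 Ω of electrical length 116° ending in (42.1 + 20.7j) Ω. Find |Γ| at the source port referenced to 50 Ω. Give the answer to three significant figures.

|Γ| ≈ 0.697

tan(βl) = -2.05
Z_in = Z_0·(Z_L + jZ_0·tanβl)/(Z_0 + jZ_L·tanβl) = 8.99 + j3.94 Ω
Γ_s = (Z_in − Z_s)/(Z_in + Z_s) = (-41 + j3.94)/(59 + j3.94), |Γ_s| = 0.697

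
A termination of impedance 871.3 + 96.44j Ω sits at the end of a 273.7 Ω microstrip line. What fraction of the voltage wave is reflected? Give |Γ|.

|Γ| ≈ 0.527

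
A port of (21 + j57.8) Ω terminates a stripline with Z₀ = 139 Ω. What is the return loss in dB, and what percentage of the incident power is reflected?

RL ≈ 2.24 dB; 59.7% of incident power reflected

Γ = (-118 + j57.8)/(160 + j57.8), |Γ| = 0.772
RL = −20·log₁₀(0.772) = 2.24 dB
P_refl/P_inc = |Γ|² = 0.597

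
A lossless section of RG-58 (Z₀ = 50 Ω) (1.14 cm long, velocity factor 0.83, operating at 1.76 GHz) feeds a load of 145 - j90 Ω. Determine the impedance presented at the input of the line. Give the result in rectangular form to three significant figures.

λ = v/f = 0.83·c / 1.76 GHz = 0.141 m
βl = 2π·l/λ = 2π × 0.0806 = 29°
tan(βl) = tan(29°) = 0.554
Z_in = Z_0·(Z_L + jZ_0·tanβl)/(Z_0 + jZ_L·tanβl)
     = 50·(145 − j62.3)/(99.9 + j80.4)

Z_in ≈ 28.8 − j54.4 Ω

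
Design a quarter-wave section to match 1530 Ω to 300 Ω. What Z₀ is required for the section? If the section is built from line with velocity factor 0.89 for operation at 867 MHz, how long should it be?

Z_qwt = √(Z_0·R_L) = √(300 × 1530) = √459000
λ = 0.89·c/f = 0.308 m, so l = λ/4 = 0.077 m

Z_qwt ≈ 677 Ω; length ≈ 7.7 cm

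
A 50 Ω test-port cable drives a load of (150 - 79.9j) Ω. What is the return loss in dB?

RL ≈ 4.52 dB

Γ = (100 − j79.9)/(200 − j79.9), |Γ| = 0.594
RL = −20·log₁₀|Γ| = −20·log₁₀(0.594)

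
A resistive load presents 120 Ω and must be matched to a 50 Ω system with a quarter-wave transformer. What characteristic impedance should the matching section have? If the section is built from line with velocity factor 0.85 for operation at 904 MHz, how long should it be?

Z_qwt ≈ 77.5 Ω; length ≈ 7.05 cm

Z_qwt = √(Z_0·R_L) = √(50 × 120) = √6000
λ = 0.85·c/f = 0.282 m, so l = λ/4 = 0.0705 m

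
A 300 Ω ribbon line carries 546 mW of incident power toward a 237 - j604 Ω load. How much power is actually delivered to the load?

P_delivered ≈ 238 mW

|Γ| = |(-63 − j604)/(537 − j604)| = 0.751
|Γ|² = 0.565
P_refl = |Γ|²·P_inc = 308 mW, P_del = (1 − |Γ|²)·P_inc = 238 mW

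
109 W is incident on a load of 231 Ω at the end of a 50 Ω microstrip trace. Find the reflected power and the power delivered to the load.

P_reflected ≈ 45.2 W; P_delivered ≈ 63.8 W

Γ = (231 − 50)/(231 + 50) = 0.644
|Γ|² = 0.415
P_refl = |Γ|²·P_inc = 45.2 W, P_del = (1 − |Γ|²)·P_inc = 63.8 W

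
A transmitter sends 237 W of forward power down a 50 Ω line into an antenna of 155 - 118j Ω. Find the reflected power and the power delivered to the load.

P_reflected ≈ 106 W; P_delivered ≈ 131 W

|Γ| = |(105 − j118)/(205 − j118)| = 0.668
|Γ|² = 0.446
P_refl = |Γ|²·P_inc = 106 W, P_del = (1 − |Γ|²)·P_inc = 131 W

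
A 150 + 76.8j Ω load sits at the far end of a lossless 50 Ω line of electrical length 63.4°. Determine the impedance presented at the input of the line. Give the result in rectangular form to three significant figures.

Z_in ≈ 18.6 − j31.5 Ω

tan(βl) = tan(63.4°) = 2
Z_in = Z_0·(Z_L + jZ_0·tanβl)/(Z_0 + jZ_L·tanβl)
     = 50·(150 + j177)/(-103 + j300)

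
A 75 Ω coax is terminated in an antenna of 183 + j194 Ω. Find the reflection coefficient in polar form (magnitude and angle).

Γ ≈ 0.688 ∠ 24°

Γ = (Z_L − Z_0)/(Z_L + Z_0) = (108 + j194)/(258 + j194)
|Γ| = 222/323 = 0.688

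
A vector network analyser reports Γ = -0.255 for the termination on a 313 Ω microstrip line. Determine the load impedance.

Z_L ≈ 186 Ω

Z_L = Z_0·(1 + Γ)/(1 − Γ) = 313·(0.745)/(1.25)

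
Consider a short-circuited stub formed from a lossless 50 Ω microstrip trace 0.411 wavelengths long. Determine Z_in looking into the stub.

Z_in ≈ −j31.3 Ω

βl = 2π × 0.411 = 148°
tan(βl) = -0.626
For a short-circuited stub, Z_in = jZ_0·tan(βl)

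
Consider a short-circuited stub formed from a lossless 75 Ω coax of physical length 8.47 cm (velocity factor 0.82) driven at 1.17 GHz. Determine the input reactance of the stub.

X_in ≈ -52.5 Ω (capacitive)

λ = v/f = 0.82·c / 1.17 GHz = 0.21 m
βl = 2π·l/λ = 2π × 0.403 = 145°
tan(βl) = -0.7
For a short-circuited stub, Z_in = jZ_0·tan(βl)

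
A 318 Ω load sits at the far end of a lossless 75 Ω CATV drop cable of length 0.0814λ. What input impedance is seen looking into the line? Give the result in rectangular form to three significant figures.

Z_in ≈ 62.8 − j107 Ω

βl = 2π × 0.0814 = 29.3°
tan(βl) = tan(29.3°) = 0.561
Z_in = Z_0·(Z_L + jZ_0·tanβl)/(Z_0 + jZ_L·tanβl)
     = 75·(318 + j42.1)/(75 + j178)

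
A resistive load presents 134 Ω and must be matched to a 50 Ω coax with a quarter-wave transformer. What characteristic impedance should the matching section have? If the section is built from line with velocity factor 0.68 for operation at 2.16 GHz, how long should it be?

Z_qwt = √(Z_0·R_L) = √(50 × 134) = √6700
λ = 0.68·c/f = 0.0944 m, so l = λ/4 = 0.0236 m

Z_qwt ≈ 81.9 Ω; length ≈ 2.36 cm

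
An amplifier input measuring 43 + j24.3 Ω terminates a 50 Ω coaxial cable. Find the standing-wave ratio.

VSWR ≈ 1.71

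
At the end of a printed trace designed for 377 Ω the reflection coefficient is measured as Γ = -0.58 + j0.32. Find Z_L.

Z_L = Z_0·(1 + Γ)/(1 − Γ) = 377·(0.42 + j0.32)/(1.58 − j0.32)

Z_L ≈ 81.4 + j92.8 Ω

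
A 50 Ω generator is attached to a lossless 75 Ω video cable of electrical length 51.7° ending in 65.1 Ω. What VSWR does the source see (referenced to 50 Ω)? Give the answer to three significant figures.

tan(βl) = 1.27
Z_in = Z_0·(Z_L + jZ_0·tanβl)/(Z_0 + jZ_L·tanβl) = 76.8 + j10.6 Ω
Γ_s = (Z_in − Z_s)/(Z_in + Z_s) = (26.8 + j10.6)/(127 + j10.6), |Γ_s| = 0.226
VSWR = (1 + |Γ_s|)/(1 − |Γ_s|)

VSWR ≈ 1.58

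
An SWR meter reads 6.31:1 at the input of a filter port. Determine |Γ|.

|Γ| ≈ 0.726

|Γ| = (S − 1)/(S + 1) = (6.31 − 1)/(6.31 + 1) = 5.31/7.31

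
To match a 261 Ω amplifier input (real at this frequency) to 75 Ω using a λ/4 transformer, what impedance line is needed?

Z_qwt ≈ 140 Ω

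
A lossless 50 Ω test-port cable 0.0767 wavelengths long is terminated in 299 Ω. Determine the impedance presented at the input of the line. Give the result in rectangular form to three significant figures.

βl = 2π × 0.0767 = 27.6°
tan(βl) = tan(27.6°) = 0.523
Z_in = Z_0·(Z_L + jZ_0·tanβl)/(Z_0 + jZ_L·tanβl)
     = 50·(299 + j26.2)/(50 + j156)

Z_in ≈ 35.3 − j84.3 Ω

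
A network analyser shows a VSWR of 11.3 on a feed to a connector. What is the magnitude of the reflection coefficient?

|Γ| = (S − 1)/(S + 1) = (11.3 − 1)/(11.3 + 1) = 10.3/12.3

|Γ| ≈ 0.837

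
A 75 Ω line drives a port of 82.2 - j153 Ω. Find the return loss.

Γ = (7.2 − j153)/(157.2 − j153), |Γ| = 0.698
RL = −20·log₁₀|Γ| = −20·log₁₀(0.698)

RL ≈ 3.12 dB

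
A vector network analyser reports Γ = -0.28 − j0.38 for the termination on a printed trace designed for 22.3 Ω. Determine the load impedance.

Z_L = Z_0·(1 + Γ)/(1 − Γ) = 22.3·(0.72 − j0.38)/(1.28 + j0.38)

Z_L ≈ 9.72 − j9.51 Ω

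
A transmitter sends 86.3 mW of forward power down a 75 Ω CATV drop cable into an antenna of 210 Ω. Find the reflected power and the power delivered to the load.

Γ = (210 − 75)/(210 + 75) = 0.474
|Γ|² = 0.224
P_refl = |Γ|²·P_inc = 19.4 mW, P_del = (1 − |Γ|²)·P_inc = 66.9 mW

P_reflected ≈ 19.4 mW; P_delivered ≈ 66.9 mW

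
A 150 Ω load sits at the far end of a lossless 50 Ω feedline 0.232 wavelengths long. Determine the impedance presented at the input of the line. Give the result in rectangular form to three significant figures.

βl = 2π × 0.232 = 83.5°
tan(βl) = tan(83.5°) = 8.8
Z_in = Z_0·(Z_L + jZ_0·tanβl)/(Z_0 + jZ_L·tanβl)
     = 50·(150 + j440)/(50 + j1320)

Z_in ≈ 16.9 − j5.04 Ω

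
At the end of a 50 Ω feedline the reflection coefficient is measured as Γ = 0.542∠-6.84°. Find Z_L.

Z_L ≈ 162 − j29.7 Ω

Z_L = Z_0·(1 + Γ)/(1 − Γ) = 50·(1.54 − j0.0646)/(0.462 + j0.0646)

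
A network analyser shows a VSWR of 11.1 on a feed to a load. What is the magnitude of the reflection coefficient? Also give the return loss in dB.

|Γ| = (S − 1)/(S + 1) = (11.1 − 1)/(11.1 + 1) = 10.1/12.1
RL = −20·log₁₀|Γ| = −20·log₁₀(0.835)

|Γ| ≈ 0.835; return loss ≈ 1.57 dB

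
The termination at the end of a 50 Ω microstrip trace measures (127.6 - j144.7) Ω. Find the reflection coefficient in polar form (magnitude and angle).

Γ = (Z_L − Z_0)/(Z_L + Z_0) = (77.6 − j144.7)/(177.6 − j144.7)
|Γ| = 164/229 = 0.717

Γ ≈ 0.717 ∠ -22.6°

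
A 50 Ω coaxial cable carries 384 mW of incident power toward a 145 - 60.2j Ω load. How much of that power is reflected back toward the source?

|Γ| = |(95 − j60.2)/(195 − j60.2)| = 0.551
|Γ|² = 0.304
P_refl = |Γ|²·P_inc = 117 mW, P_del = (1 − |Γ|²)·P_inc = 267 mW

P_reflected ≈ 117 mW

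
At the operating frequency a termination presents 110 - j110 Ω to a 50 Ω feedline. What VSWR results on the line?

VSWR ≈ 4.64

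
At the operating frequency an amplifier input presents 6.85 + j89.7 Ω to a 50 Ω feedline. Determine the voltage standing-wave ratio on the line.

VSWR ≈ 30.9

Γ = (Z_L − Z_0)/(Z_L + Z_0) = (-43.15 + j89.7)/(56.85 + j89.7)
|Γ| = 99.5/106 = 0.937
VSWR = (1 + |Γ|)/(1 − |Γ|) = 1.94/0.0627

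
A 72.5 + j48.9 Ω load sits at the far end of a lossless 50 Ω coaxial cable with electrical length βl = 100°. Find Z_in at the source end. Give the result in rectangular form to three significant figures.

Z_in ≈ 21.8 − j8.51 Ω

tan(βl) = tan(100°) = -5.67
Z_in = Z_0·(Z_L + jZ_0·tanβl)/(Z_0 + jZ_L·tanβl)
     = 50·(72.5 − j235)/(327 − j411)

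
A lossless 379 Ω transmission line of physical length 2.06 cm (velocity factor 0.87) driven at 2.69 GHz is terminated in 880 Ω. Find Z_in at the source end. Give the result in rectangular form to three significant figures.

λ = v/f = 0.87·c / 2.69 GHz = 0.097 m
βl = 2π·l/λ = 2π × 0.212 = 76.4°
tan(βl) = tan(76.4°) = 4.14
Z_in = Z_0·(Z_L + jZ_0·tanβl)/(Z_0 + jZ_L·tanβl)
     = 379·(880 + j1570)/(379 + j3650)

Z_in ≈ 171 − j73.7 Ω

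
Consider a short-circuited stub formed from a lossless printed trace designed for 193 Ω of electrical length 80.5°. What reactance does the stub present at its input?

tan(βl) = 5.98
For a short-circuited stub, Z_in = jZ_0·tan(βl)

X_in ≈ 1150 Ω (inductive)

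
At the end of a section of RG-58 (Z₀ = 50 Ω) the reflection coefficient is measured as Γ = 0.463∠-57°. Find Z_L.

Z_L ≈ 55.3 − j54.7 Ω

Z_L = Z_0·(1 + Γ)/(1 − Γ) = 50·(1.25 − j0.388)/(0.748 + j0.388)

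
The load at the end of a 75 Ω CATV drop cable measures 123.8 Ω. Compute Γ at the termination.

Γ = 0.245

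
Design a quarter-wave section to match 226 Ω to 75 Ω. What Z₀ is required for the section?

Z_qwt = √(Z_0·R_L) = √(75 × 226) = √16950

Z_qwt ≈ 130 Ω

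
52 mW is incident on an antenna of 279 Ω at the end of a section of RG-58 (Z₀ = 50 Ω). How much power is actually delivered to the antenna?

P_delivered ≈ 26.8 mW

Γ = (279 − 50)/(279 + 50) = 0.696
|Γ|² = 0.484
P_refl = |Γ|²·P_inc = 25.2 mW, P_del = (1 − |Γ|²)·P_inc = 26.8 mW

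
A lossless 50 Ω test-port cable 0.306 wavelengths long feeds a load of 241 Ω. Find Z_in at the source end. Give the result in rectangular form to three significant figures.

βl = 2π × 0.306 = 110°
tan(βl) = tan(110°) = -2.72
Z_in = Z_0·(Z_L + jZ_0·tanβl)/(Z_0 + jZ_L·tanβl)
     = 50·(241 − j136)/(50 − j656)

Z_in ≈ 11.7 + j17.5 Ω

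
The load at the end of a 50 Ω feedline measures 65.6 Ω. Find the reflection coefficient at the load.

Γ = 0.135

Γ = (Z_L − Z_0)/(Z_L + Z_0) = (65.6 − 50)/(65.6 + 50) = 15.6/115.6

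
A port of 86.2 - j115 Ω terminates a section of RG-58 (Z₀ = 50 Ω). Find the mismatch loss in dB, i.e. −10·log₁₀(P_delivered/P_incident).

Γ = (36.2 − j115)/(136.2 − j115), |Γ| = 0.676
|Γ|² = 0.457, so P_del/P_inc = 1 − |Γ|² = 0.543
ML = −10·log₁₀(1 − |Γ|²)

mismatch loss ≈ 2.66 dB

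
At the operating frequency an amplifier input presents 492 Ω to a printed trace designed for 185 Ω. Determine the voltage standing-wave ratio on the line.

Γ = (492 − 185)/(492 + 185) = 0.453
VSWR = (1 + 0.453)/(1 − 0.453)

VSWR ≈ 2.66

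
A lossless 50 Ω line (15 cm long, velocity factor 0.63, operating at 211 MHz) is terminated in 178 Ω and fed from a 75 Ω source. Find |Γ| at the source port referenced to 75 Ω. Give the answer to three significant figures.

|Γ| ≈ 0.645

λ = v/f = 0.63·c / 211 MHz = 0.896 m
βl = 2π·l/λ = 2π × 0.167 = 60.3°
tan(βl) = 1.75
Z_in = Z_0·(Z_L + jZ_0·tanβl)/(Z_0 + jZ_L·tanβl) = 18.2 − j25.6 Ω
Γ_s = (Z_in − Z_s)/(Z_in + Z_s) = (-56.8 − j25.6)/(93.2 − j25.6), |Γ_s| = 0.645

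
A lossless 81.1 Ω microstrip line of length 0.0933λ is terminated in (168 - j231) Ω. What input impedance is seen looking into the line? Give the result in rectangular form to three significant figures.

βl = 2π × 0.0933 = 33.6°
tan(βl) = tan(33.6°) = 0.664
Z_in = Z_0·(Z_L + jZ_0·tanβl)/(Z_0 + jZ_L·tanβl)
     = 81.1·(168 − j177)/(235 + j112)

Z_in ≈ 23.6 − j72.5 Ω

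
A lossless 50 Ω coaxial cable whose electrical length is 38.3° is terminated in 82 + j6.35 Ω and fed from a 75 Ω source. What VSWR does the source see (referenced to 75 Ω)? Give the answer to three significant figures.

tan(βl) = 0.79
Z_in = Z_0·(Z_L + jZ_0·tanβl)/(Z_0 + jZ_L·tanβl) = 53.5 − j26.1 Ω
Γ_s = (Z_in − Z_s)/(Z_in + Z_s) = (-21.5 − j26.1)/(129 − j26.1), |Γ_s| = 0.258
VSWR = (1 + |Γ_s|)/(1 − |Γ_s|)

VSWR ≈ 1.69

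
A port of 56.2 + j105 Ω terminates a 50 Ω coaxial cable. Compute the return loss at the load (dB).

Γ = (6.2 + j105)/(106.2 + j105), |Γ| = 0.704
RL = −20·log₁₀|Γ| = −20·log₁₀(0.704)

RL ≈ 3.04 dB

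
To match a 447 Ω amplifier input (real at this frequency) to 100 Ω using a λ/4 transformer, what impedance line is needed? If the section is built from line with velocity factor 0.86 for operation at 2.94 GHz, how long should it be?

Z_qwt ≈ 211 Ω; length ≈ 2.19 cm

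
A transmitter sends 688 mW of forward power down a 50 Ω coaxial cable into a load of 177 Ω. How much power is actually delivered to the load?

Γ = (177 − 50)/(177 + 50) = 0.559
|Γ|² = 0.313
P_refl = |Γ|²·P_inc = 215 mW, P_del = (1 − |Γ|²)·P_inc = 473 mW

P_delivered ≈ 473 mW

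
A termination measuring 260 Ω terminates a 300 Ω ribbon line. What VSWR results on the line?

For a purely resistive load, VSWR = R_L/Z_0 or Z_0/R_L (whichever > 1) = 300/260

VSWR ≈ 1.15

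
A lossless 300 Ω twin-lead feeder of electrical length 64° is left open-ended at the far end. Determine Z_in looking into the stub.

Z_in ≈ −j146 Ω

tan(βl) = 2.05
For an open-ended stub, Z_in = −jZ_0·cot(βl) = −jZ_0/tan(βl)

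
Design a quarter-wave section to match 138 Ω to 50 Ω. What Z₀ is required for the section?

Z_qwt = √(Z_0·R_L) = √(50 × 138) = √6900

Z_qwt ≈ 83.1 Ω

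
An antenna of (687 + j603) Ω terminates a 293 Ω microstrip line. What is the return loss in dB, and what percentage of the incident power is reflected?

RL ≈ 4.07 dB; 39.2% of incident power reflected

Γ = (394 + j603)/(980 + j603), |Γ| = 0.626
RL = −20·log₁₀(0.626) = 4.07 dB
P_refl/P_inc = |Γ|² = 0.392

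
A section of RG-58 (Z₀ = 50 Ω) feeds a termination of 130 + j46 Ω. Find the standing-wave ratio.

VSWR ≈ 2.97

Γ = (Z_L − Z_0)/(Z_L + Z_0) = (80 + j46)/(180 + j46)
|Γ| = 92.3/186 = 0.497
VSWR = (1 + |Γ|)/(1 − |Γ|) = 1.5/0.503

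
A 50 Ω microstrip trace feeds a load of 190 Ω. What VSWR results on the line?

For a purely resistive load, VSWR = R_L/Z_0 or Z_0/R_L (whichever > 1) = 190/50

VSWR ≈ 3.8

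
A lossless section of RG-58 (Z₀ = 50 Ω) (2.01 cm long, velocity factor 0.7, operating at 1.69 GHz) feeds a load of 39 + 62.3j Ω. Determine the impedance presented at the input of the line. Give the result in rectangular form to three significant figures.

λ = v/f = 0.7·c / 1.69 GHz = 0.124 m
βl = 2π·l/λ = 2π × 0.162 = 58.2°
tan(βl) = tan(58.2°) = 1.61
Z_in = Z_0·(Z_L + jZ_0·tanβl)/(Z_0 + jZ_L·tanβl)
     = 50·(39 + j143)/(-50.6 + j63)

Z_in ≈ 53.9 − j74.3 Ω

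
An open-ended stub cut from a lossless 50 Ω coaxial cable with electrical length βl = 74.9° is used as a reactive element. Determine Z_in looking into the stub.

Z_in ≈ −j13.5 Ω

tan(βl) = 3.71
For an open-ended stub, Z_in = −jZ_0·cot(βl) = −jZ_0/tan(βl)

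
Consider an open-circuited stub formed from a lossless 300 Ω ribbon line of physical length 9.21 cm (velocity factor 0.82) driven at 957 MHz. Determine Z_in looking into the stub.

λ = v/f = 0.82·c / 957 MHz = 0.257 m
βl = 2π·l/λ = 2π × 0.358 = 129°
tan(βl) = -1.24
For an open-circuited stub, Z_in = −jZ_0·cot(βl) = −jZ_0/tan(βl)

Z_in ≈ +j243 Ω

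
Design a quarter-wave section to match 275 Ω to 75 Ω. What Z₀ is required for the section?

Z_qwt ≈ 144 Ω

Z_qwt = √(Z_0·R_L) = √(75 × 275) = √20620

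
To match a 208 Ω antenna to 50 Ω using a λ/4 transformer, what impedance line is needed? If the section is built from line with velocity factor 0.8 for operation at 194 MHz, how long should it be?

Z_qwt = √(Z_0·R_L) = √(50 × 208) = √10400
λ = 0.8·c/f = 1.24 m, so l = λ/4 = 0.309 m

Z_qwt ≈ 102 Ω; length ≈ 30.9 cm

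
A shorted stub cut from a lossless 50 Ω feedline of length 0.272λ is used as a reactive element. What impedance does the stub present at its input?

Z_in ≈ −j359 Ω

βl = 2π × 0.272 = 97.9°
tan(βl) = -7.19
For a shorted stub, Z_in = jZ_0·tan(βl)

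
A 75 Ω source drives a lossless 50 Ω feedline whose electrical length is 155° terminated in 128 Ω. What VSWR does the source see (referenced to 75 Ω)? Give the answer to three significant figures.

VSWR ≈ 2.15

tan(βl) = -0.466
Z_in = Z_0·(Z_L + jZ_0·tanβl)/(Z_0 + jZ_L·tanβl) = 64.3 + j53.4 Ω
Γ_s = (Z_in − Z_s)/(Z_in + Z_s) = (-10.7 + j53.4)/(139 + j53.4), |Γ_s| = 0.365
VSWR = (1 + |Γ_s|)/(1 − |Γ_s|)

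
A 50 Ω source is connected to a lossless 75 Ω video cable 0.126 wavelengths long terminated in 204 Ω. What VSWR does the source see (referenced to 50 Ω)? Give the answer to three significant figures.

VSWR ≈ 3

βl = 2π × 0.126 = 45.4°
tan(βl) = 1.01
Z_in = Z_0·(Z_L + jZ_0·tanβl)/(Z_0 + jZ_L·tanβl) = 48.1 − j56.6 Ω
Γ_s = (Z_in − Z_s)/(Z_in + Z_s) = (-1.88 − j56.6)/(98.1 − j56.6), |Γ_s| = 0.5
VSWR = (1 + |Γ_s|)/(1 − |Γ_s|)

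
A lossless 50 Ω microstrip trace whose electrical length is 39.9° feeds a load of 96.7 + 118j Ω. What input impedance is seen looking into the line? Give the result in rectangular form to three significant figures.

tan(βl) = tan(39.9°) = 0.836
Z_in = Z_0·(Z_L + jZ_0·tanβl)/(Z_0 + jZ_L·tanβl)
     = 50·(96.7 + j160)/(-48.7 + j80.9)

Z_in ≈ 46.1 − j87.6 Ω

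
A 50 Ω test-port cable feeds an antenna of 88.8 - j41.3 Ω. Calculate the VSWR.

VSWR ≈ 2.29

Γ = (Z_L − Z_0)/(Z_L + Z_0) = (38.8 − j41.3)/(138.8 − j41.3)
|Γ| = 56.7/145 = 0.391
VSWR = (1 + |Γ|)/(1 − |Γ|) = 1.39/0.609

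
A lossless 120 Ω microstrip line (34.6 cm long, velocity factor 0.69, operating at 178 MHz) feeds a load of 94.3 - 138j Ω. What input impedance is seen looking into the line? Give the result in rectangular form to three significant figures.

λ = v/f = 0.69·c / 178 MHz = 1.16 m
βl = 2π·l/λ = 2π × 0.298 = 107°
tan(βl) = tan(107°) = -3.25
Z_in = Z_0·(Z_L + jZ_0·tanβl)/(Z_0 + jZ_L·tanβl)
     = 120·(94.3 − j528)/(-328 − j306)

Z_in ≈ 77.8 + j120 Ω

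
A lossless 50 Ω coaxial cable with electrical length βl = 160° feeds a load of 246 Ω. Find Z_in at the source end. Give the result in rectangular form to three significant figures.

Z_in ≈ 66.2 + j100 Ω

tan(βl) = tan(160°) = -0.364
Z_in = Z_0·(Z_L + jZ_0·tanβl)/(Z_0 + jZ_L·tanβl)
     = 50·(246 − j18.2)/(50 − j89.5)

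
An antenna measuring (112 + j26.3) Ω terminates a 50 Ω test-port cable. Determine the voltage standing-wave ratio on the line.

Γ = (Z_L − Z_0)/(Z_L + Z_0) = (62 + j26.3)/(162 + j26.3)
|Γ| = 67.3/164 = 0.41
VSWR = (1 + |Γ|)/(1 − |Γ|) = 1.41/0.59

VSWR ≈ 2.39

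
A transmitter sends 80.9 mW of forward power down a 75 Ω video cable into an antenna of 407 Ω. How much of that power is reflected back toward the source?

P_reflected ≈ 38.4 mW

Γ = (407 − 75)/(407 + 75) = 0.689
|Γ|² = 0.474
P_refl = |Γ|²·P_inc = 38.4 mW, P_del = (1 − |Γ|²)·P_inc = 42.5 mW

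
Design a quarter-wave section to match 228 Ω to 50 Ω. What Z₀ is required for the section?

Z_qwt = √(Z_0·R_L) = √(50 × 228) = √11400

Z_qwt ≈ 107 Ω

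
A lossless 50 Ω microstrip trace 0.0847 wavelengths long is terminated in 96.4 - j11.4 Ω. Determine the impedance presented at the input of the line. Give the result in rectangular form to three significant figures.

βl = 2π × 0.0847 = 30.5°
tan(βl) = tan(30.5°) = 0.589
Z_in = Z_0·(Z_L + jZ_0·tanβl)/(Z_0 + jZ_L·tanβl)
     = 50·(96.4 + j18)/(56.7 + j56.8)

Z_in ≈ 50.4 − j34.5 Ω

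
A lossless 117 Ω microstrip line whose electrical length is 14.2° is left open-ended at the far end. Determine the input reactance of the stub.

X_in ≈ -462 Ω (capacitive)

tan(βl) = 0.253
For an open-ended stub, Z_in = −jZ_0·cot(βl) = −jZ_0/tan(βl)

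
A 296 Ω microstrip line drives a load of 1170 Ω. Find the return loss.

Γ = (1170 − 296)/(1170 + 296) = 0.596
RL = −20·log₁₀|Γ| = −20·log₁₀(0.596)

RL ≈ 4.49 dB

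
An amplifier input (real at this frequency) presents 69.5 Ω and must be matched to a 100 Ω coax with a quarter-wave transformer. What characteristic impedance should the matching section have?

Z_qwt = √(Z_0·R_L) = √(100 × 69.5) = √6950

Z_qwt ≈ 83.4 Ω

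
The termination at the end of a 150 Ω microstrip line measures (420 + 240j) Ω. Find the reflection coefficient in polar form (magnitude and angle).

Γ ≈ 0.584 ∠ 18.8°

Γ = (Z_L − Z_0)/(Z_L + Z_0) = (270 + j240)/(570 + j240)
|Γ| = 361/618 = 0.584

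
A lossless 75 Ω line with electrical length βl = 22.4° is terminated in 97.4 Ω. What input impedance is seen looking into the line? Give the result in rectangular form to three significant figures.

tan(βl) = tan(22.4°) = 0.412
Z_in = Z_0·(Z_L + jZ_0·tanβl)/(Z_0 + jZ_L·tanβl)
     = 75·(97.4 + j30.9)/(75 + j40.1)

Z_in ≈ 88.6 − j16.5 Ω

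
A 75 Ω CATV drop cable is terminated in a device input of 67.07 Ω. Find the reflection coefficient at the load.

Γ = -0.0558

Γ = (Z_L − Z_0)/(Z_L + Z_0) = (67.07 − 75)/(67.07 + 75) = -7.93/142.1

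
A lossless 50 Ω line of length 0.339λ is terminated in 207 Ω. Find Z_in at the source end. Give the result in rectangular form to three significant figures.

Z_in ≈ 16.4 + j28.8 Ω

βl = 2π × 0.339 = 122°
tan(βl) = tan(122°) = -1.6
Z_in = Z_0·(Z_L + jZ_0·tanβl)/(Z_0 + jZ_L·tanβl)
     = 50·(207 − j79.9)/(50 − j331)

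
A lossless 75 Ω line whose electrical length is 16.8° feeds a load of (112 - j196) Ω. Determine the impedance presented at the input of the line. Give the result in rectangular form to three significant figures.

Z_in ≈ 35.9 − j106 Ω

tan(βl) = tan(16.8°) = 0.302
Z_in = Z_0·(Z_L + jZ_0·tanβl)/(Z_0 + jZ_L·tanβl)
     = 75·(112 − j173)/(134 + j33.8)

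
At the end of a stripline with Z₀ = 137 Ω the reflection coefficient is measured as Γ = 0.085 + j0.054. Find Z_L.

Z_L = Z_0·(1 + Γ)/(1 − Γ) = 137·(1.08 + j0.054)/(0.915 − j0.054)

Z_L ≈ 161 + j17.6 Ω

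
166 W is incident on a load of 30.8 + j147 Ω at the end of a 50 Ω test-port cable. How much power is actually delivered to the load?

|Γ| = |(-19.2 + j147)/(80.8 + j147)| = 0.884
|Γ|² = 0.781
P_refl = |Γ|²·P_inc = 130 W, P_del = (1 − |Γ|²)·P_inc = 36.3 W

P_delivered ≈ 36.3 W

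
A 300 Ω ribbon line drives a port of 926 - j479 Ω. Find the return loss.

Γ = (626 − j479)/(1226 − j479), |Γ| = 0.599
RL = −20·log₁₀|Γ| = −20·log₁₀(0.599)

RL ≈ 4.45 dB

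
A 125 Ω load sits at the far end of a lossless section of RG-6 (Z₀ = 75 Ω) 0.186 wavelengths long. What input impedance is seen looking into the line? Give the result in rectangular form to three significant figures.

Z_in ≈ 49.9 − j19.2 Ω

βl = 2π × 0.186 = 67°
tan(βl) = tan(67°) = 2.35
Z_in = Z_0·(Z_L + jZ_0·tanβl)/(Z_0 + jZ_L·tanβl)
     = 75·(125 + j176)/(75 + j294)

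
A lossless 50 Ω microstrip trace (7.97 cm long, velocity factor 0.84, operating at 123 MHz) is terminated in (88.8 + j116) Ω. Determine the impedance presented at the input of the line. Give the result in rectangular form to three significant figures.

λ = v/f = 0.84·c / 123 MHz = 2.05 m
βl = 2π·l/λ = 2π × 0.0389 = 14°
tan(βl) = tan(14°) = 0.249
Z_in = Z_0·(Z_L + jZ_0·tanβl)/(Z_0 + jZ_L·tanβl)
     = 50·(88.8 + j128)/(21.1 + j22.1)

Z_in ≈ 252 + j39.6 Ω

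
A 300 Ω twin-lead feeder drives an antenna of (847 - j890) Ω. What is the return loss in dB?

Γ = (547 − j890)/(1147 − j890), |Γ| = 0.72
RL = −20·log₁₀|Γ| = −20·log₁₀(0.72)

RL ≈ 2.86 dB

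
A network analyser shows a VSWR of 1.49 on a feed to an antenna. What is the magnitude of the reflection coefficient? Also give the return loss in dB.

|Γ| ≈ 0.197; return loss ≈ 14.1 dB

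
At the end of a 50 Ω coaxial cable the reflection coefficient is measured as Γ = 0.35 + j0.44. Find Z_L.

Z_L = Z_0·(1 + Γ)/(1 − Γ) = 50·(1.35 + j0.44)/(0.65 − j0.44)

Z_L ≈ 55.5 + j71.4 Ω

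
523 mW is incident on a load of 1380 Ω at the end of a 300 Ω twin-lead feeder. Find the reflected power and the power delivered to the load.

P_reflected ≈ 216 mW; P_delivered ≈ 307 mW

Γ = (1380 − 300)/(1380 + 300) = 0.643
|Γ|² = 0.413
P_refl = |Γ|²·P_inc = 216 mW, P_del = (1 − |Γ|²)·P_inc = 307 mW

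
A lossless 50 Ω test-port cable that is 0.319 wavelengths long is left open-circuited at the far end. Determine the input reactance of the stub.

βl = 2π × 0.319 = 115°
tan(βl) = -2.16
For an open-circuited stub, Z_in = −jZ_0·cot(βl) = −jZ_0/tan(βl)

X_in ≈ 23.1 Ω (inductive)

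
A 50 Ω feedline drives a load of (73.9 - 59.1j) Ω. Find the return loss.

Γ = (23.9 − j59.1)/(123.9 − j59.1), |Γ| = 0.464
RL = −20·log₁₀|Γ| = −20·log₁₀(0.464)

RL ≈ 6.66 dB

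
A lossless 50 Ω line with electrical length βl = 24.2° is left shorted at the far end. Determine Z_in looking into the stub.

Z_in ≈ +j22.5 Ω

tan(βl) = 0.449
For a shorted stub, Z_in = jZ_0·tan(βl)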